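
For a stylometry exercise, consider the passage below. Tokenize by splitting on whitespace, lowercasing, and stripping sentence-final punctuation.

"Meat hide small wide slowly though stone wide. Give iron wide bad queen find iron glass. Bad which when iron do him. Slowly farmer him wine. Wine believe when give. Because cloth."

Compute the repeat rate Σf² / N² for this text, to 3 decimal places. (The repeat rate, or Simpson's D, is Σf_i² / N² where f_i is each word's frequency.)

0.055

Frequencies: wide:3, iron:3, slowly:2, give:2, bad:2, when:2, him:2, wine:2, meat:1, hide:1, small:1, though:1, stone:1, queen:1, find:1, glass:1, which:1, do:1, farmer:1, believe:1, … (2 more, each freq 1)
Σf² = 56; N² = 1024
Repeat rate = 56 / 1024 = 0.055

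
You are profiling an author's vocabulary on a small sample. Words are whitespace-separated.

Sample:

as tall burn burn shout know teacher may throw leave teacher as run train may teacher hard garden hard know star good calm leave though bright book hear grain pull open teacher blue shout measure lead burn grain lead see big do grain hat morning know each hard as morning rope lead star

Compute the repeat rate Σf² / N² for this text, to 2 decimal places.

0.04

Frequencies: teacher:4, as:3, burn:3, know:3, hard:3, grain:3, lead:3, shout:2, may:2, leave:2, star:2, morning:2, tall:1, throw:1, run:1, train:1, garden:1, good:1, calm:1, though:1, … (13 more, each freq 1)
Σf² = 111; N² = 2809
Repeat rate = 111 / 2809 = 0.04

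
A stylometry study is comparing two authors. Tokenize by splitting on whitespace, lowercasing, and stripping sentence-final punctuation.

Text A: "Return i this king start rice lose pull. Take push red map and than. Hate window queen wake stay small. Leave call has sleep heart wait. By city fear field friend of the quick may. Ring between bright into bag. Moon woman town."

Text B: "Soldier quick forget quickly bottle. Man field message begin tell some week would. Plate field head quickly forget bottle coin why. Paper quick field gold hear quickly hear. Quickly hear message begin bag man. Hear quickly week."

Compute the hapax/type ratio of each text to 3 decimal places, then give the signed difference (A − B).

0.476

A: hapax=43, V=43, ratio=1.000
B: hapax=11, V=21, ratio=0.524
Difference = 1.000 − 0.524 = 0.476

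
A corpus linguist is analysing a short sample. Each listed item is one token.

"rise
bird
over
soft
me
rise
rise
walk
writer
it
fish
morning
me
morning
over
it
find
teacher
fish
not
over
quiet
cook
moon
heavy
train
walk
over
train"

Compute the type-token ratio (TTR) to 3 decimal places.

N = 29 tokens, V = 18 types.
TTR = V / N = 18 / 29 = 0.621

0.621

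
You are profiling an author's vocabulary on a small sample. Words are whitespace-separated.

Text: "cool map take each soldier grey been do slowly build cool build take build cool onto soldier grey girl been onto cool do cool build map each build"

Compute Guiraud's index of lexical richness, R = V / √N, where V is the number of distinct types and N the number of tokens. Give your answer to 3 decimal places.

2.268

N = 28, V = 12.
√N = 5.291503
R = 12 / 5.291503 = 2.268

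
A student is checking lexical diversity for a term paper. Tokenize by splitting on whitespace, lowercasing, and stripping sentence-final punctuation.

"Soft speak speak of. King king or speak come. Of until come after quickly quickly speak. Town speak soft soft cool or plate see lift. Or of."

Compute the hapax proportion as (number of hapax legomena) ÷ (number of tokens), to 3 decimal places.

0.259

Frequencies: speak:5, soft:3, of:3, or:3, king:2, come:2, quickly:2, until:1, after:1, town:1, cool:1, plate:1, see:1, lift:1
Hapax count = 7; token count = 27.
Ratio = 7 / 27 = 0.259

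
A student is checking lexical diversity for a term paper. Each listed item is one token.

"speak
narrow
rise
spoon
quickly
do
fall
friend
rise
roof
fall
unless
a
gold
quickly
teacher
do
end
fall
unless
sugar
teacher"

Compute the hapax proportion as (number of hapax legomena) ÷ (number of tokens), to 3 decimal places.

0.409

Frequencies: fall:3, rise:2, quickly:2, do:2, unless:2, teacher:2, speak:1, narrow:1, spoon:1, friend:1, roof:1, a:1, gold:1, end:1, sugar:1
Hapax count = 9; token count = 22.
Ratio = 9 / 22 = 0.409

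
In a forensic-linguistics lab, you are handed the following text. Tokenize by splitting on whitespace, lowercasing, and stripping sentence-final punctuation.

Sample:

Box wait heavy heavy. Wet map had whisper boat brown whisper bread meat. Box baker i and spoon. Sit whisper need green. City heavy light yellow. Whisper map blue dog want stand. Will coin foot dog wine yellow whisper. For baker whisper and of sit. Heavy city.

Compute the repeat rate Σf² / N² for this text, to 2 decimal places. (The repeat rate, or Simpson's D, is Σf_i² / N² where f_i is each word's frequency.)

0.05

Frequencies: whisper:6, heavy:4, box:2, map:2, baker:2, and:2, sit:2, city:2, yellow:2, dog:2, wait:1, wet:1, had:1, boat:1, brown:1, bread:1, meat:1, i:1, spoon:1, need:1, … (11 more, each freq 1)
Σf² = 105; N² = 2209
Repeat rate = 105 / 2209 = 0.05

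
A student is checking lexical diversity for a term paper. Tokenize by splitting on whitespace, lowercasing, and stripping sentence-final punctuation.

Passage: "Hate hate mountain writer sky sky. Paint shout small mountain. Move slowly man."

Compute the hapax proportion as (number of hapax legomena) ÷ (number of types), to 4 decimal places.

Frequencies: hate:2, mountain:2, sky:2, writer:1, paint:1, shout:1, small:1, move:1, slowly:1, man:1
Hapax count = 7; type count = 10.
Ratio = 7 / 10 = 0.7000

0.7000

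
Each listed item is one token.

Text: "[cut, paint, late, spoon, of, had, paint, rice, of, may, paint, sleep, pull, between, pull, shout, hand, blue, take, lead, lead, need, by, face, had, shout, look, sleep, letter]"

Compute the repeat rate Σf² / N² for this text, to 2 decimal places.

Frequencies: paint:3, of:2, had:2, sleep:2, pull:2, shout:2, lead:2, cut:1, late:1, spoon:1, rice:1, may:1, between:1, hand:1, blue:1, take:1, need:1, by:1, face:1, look:1, … (1 more, each freq 1)
Σf² = 47; N² = 841
Repeat rate = 47 / 841 = 0.06

0.06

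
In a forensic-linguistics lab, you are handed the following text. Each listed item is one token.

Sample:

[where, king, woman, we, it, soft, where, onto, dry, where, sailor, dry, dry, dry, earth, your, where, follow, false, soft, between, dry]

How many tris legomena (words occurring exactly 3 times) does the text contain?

Frequencies: dry:5, where:4, soft:2, king:1, woman:1, we:1, it:1, onto:1, sailor:1, earth:1, your:1, follow:1, false:1, between:1
Words with frequency 3: (none)

0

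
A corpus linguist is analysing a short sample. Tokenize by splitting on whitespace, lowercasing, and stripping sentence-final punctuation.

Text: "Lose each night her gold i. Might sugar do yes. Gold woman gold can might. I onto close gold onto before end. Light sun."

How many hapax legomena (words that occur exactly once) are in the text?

14

Frequencies: gold:4, i:2, might:2, onto:2, lose:1, each:1, night:1, her:1, sugar:1, do:1, yes:1, woman:1, can:1, close:1, before:1, end:1, light:1, sun:1
Hapax (freq=1): before, can, close, do, each, end, her, light, lose, night, sugar, sun, woman, yes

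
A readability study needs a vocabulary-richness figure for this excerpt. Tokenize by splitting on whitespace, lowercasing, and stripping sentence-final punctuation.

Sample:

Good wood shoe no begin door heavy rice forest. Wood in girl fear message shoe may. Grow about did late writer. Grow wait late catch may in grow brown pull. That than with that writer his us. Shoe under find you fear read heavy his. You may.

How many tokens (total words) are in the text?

Tokens: good, wood, shoe, no, begin, door, heavy, rice, forest, wood, in, girl, fear, message, shoe, may, grow, about, did, late, writer, grow, wait, late, catch, may, in, grow, brown, pull, that, than, with, that, writer, his, us, shoe, under, find, you, fear, read, heavy, his, you, may
N = 47

47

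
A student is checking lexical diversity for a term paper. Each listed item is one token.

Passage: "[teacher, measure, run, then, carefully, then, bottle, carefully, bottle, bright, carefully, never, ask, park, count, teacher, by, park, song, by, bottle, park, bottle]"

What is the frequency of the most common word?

4

Frequencies: bottle:4, carefully:3, park:3, teacher:2, then:2, by:2, measure:1, run:1, bright:1, never:1, ask:1, count:1, song:1
Most common: 'bottle' with frequency 4.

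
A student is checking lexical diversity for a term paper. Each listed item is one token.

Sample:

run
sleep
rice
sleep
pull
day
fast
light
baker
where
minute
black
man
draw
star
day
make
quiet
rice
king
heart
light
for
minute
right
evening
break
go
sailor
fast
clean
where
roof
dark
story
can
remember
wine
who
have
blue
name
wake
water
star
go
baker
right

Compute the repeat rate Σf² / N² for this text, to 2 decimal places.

0.03

Frequencies: sleep:2, rice:2, day:2, fast:2, light:2, baker:2, where:2, minute:2, star:2, right:2, go:2, run:1, pull:1, black:1, man:1, draw:1, make:1, quiet:1, king:1, heart:1, … (17 more, each freq 1)
Σf² = 70; N² = 2304
Repeat rate = 70 / 2304 = 0.03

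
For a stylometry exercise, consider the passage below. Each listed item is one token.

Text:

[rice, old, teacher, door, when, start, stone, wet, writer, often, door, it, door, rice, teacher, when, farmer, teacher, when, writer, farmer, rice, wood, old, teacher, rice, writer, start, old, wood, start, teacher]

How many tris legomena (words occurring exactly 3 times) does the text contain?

Frequencies: teacher:5, rice:4, old:3, door:3, when:3, start:3, writer:3, farmer:2, wood:2, stone:1, wet:1, often:1, it:1
Words with frequency 3: door, old, start, when, writer

5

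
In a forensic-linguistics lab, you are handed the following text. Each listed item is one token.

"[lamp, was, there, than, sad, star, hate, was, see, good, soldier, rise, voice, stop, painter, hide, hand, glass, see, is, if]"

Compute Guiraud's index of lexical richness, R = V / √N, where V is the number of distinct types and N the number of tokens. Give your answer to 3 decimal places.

N = 21, V = 19.
√N = 4.582576
R = 19 / 4.582576 = 4.146

4.146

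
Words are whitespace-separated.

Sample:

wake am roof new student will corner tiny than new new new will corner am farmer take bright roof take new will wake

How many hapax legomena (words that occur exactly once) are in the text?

5

Frequencies: new:5, will:3, wake:2, am:2, roof:2, corner:2, take:2, student:1, tiny:1, than:1, farmer:1, bright:1
Hapax (freq=1): bright, farmer, student, than, tiny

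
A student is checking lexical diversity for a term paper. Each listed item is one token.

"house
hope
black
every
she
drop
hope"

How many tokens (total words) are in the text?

7

Tokens: house, hope, black, every, she, drop, hope
N = 7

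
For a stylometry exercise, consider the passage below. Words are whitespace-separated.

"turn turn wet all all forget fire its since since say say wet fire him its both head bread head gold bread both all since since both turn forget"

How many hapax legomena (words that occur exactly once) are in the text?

Frequencies: since:4, turn:3, all:3, both:3, wet:2, forget:2, fire:2, its:2, say:2, head:2, bread:2, him:1, gold:1
Hapax (freq=1): gold, him

2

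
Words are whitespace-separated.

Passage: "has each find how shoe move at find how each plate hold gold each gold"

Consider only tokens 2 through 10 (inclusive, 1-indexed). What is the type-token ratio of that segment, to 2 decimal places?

0.67

Segment tokens 2–10: each, find, how, shoe, move, at, find, how, each
Segment N = 9, segment V = 6.
TTR = 6 / 9 = 0.67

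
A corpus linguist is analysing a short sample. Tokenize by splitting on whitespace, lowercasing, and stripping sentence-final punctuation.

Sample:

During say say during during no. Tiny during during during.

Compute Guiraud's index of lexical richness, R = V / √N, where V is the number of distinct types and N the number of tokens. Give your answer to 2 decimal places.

N = 10, V = 4.
√N = 3.162278
R = 4 / 3.162278 = 1.26

1.26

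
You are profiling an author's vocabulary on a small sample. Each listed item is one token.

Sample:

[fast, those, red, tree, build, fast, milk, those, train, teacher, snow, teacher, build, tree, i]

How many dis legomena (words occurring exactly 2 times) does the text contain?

Frequencies: fast:2, those:2, tree:2, build:2, teacher:2, red:1, milk:1, train:1, snow:1, i:1
Words with frequency 2: build, fast, teacher, those, tree

5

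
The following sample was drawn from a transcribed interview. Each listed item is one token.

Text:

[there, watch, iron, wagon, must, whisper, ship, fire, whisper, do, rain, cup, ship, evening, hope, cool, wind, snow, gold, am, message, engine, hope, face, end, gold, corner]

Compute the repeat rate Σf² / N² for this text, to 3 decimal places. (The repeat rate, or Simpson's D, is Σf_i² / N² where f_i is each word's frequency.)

Frequencies: whisper:2, ship:2, hope:2, gold:2, there:1, watch:1, iron:1, wagon:1, must:1, fire:1, do:1, rain:1, cup:1, evening:1, cool:1, wind:1, snow:1, am:1, message:1, engine:1, … (3 more, each freq 1)
Σf² = 35; N² = 729
Repeat rate = 35 / 729 = 0.048

0.048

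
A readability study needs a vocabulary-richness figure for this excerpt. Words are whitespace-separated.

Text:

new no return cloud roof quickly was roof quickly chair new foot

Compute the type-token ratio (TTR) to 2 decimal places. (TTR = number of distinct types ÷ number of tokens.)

0.75

N = 12 tokens, V = 9 types.
TTR = V / N = 9 / 12 = 0.75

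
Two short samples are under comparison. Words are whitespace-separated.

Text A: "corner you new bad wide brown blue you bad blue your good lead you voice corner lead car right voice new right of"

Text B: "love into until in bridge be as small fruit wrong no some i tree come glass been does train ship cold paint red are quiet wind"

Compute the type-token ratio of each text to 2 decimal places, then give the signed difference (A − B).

TTR(A) = 14/23 = 0.61
TTR(B) = 26/26 = 1.00
Difference = 0.61 − 1.00 = -0.39

-0.39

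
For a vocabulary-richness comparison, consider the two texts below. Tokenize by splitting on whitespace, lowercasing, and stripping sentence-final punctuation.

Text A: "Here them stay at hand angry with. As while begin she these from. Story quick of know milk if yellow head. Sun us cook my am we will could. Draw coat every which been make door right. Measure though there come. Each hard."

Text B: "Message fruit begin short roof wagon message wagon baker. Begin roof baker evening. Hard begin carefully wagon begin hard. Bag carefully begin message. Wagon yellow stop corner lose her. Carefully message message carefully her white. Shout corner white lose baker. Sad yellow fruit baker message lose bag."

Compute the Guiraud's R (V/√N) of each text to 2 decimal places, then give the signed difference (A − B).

3.79

A: V=43, N=43, R=6.56
B: V=19, N=47, R=2.77
Difference = 6.56 − 2.77 = 3.79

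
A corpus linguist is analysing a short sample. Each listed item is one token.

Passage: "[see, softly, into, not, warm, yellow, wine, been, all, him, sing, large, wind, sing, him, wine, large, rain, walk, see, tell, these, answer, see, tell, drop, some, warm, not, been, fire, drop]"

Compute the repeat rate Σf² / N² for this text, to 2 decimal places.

0.05

Frequencies: see:3, not:2, warm:2, wine:2, been:2, him:2, sing:2, large:2, tell:2, drop:2, softly:1, into:1, yellow:1, all:1, wind:1, rain:1, walk:1, these:1, answer:1, some:1, … (1 more, each freq 1)
Σf² = 56; N² = 1024
Repeat rate = 56 / 1024 = 0.05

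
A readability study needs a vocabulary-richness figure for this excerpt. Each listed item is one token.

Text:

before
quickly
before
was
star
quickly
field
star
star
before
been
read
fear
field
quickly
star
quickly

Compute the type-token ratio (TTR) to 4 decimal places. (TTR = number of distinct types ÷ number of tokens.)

N = 17 tokens, V = 8 types.
TTR = V / N = 8 / 17 = 0.4706

0.4706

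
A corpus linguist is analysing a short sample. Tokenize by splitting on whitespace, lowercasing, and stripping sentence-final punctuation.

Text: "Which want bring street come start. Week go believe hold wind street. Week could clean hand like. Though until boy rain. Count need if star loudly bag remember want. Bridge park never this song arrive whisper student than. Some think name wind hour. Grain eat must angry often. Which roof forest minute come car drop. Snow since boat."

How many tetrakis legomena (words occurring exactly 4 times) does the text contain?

Frequencies: which:2, want:2, street:2, come:2, week:2, wind:2, bring:1, start:1, go:1, believe:1, hold:1, could:1, clean:1, hand:1, like:1, though:1, until:1, boy:1, rain:1, count:1, … (32 more, each freq 1)
Words with frequency 4: (none)

0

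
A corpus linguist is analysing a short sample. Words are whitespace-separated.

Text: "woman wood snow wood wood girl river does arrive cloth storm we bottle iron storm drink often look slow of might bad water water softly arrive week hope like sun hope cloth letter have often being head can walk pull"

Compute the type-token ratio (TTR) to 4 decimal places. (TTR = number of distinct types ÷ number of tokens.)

0.8000

N = 40 tokens, V = 32 types.
TTR = V / N = 32 / 40 = 0.8000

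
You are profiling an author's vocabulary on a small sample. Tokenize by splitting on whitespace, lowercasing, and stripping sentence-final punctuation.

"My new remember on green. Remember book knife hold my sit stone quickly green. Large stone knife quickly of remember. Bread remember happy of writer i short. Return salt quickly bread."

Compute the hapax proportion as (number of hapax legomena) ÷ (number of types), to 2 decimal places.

0.60

Frequencies: remember:4, quickly:3, my:2, green:2, knife:2, stone:2, of:2, bread:2, new:1, on:1, book:1, hold:1, sit:1, large:1, happy:1, writer:1, i:1, short:1, return:1, salt:1
Hapax count = 12; type count = 20.
Ratio = 12 / 20 = 0.60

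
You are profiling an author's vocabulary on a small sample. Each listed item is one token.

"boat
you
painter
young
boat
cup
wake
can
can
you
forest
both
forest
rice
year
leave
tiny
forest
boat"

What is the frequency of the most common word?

Frequencies: boat:3, forest:3, you:2, can:2, painter:1, young:1, cup:1, wake:1, both:1, rice:1, year:1, leave:1, tiny:1
Most common: 'boat' with frequency 3.

3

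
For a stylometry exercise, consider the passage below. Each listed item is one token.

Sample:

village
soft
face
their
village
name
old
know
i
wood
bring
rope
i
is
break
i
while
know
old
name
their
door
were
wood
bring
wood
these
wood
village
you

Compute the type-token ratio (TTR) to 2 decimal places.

0.60

N = 30 tokens, V = 18 types.
TTR = V / N = 18 / 30 = 0.60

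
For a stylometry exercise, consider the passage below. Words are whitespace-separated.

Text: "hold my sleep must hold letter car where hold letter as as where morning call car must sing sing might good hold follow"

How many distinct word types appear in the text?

Distinct types: {as, call, car, follow, good, hold, letter, might, morning, must, my, sing, sleep, where}
V = 14

14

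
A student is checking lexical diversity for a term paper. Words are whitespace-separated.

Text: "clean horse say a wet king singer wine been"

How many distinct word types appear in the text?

9

Distinct types: {a, been, clean, horse, king, say, singer, wet, wine}
V = 9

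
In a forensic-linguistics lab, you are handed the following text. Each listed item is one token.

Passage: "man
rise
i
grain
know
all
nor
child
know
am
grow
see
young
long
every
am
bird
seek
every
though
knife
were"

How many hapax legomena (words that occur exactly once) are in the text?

Frequencies: know:2, am:2, every:2, man:1, rise:1, i:1, grain:1, all:1, nor:1, child:1, grow:1, see:1, young:1, long:1, bird:1, seek:1, though:1, knife:1, were:1
Hapax (freq=1): all, bird, child, grain, grow, i, knife, long, man, nor, rise, see, seek, though, were, young

16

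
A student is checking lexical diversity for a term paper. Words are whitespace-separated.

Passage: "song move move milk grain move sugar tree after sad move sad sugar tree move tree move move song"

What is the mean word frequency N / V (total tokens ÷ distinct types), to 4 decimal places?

N = 19 tokens, V = 8 types.
Mean frequency = N / V = 19 / 8 = 2.3750

2.3750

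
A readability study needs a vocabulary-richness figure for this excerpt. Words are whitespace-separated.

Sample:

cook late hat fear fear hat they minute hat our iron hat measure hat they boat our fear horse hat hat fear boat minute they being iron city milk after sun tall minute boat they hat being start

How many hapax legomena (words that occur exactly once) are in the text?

Frequencies: hat:8, fear:4, they:4, minute:3, boat:3, our:2, iron:2, being:2, cook:1, late:1, measure:1, horse:1, city:1, milk:1, after:1, sun:1, tall:1, start:1
Hapax (freq=1): after, city, cook, horse, late, measure, milk, start, sun, tall

10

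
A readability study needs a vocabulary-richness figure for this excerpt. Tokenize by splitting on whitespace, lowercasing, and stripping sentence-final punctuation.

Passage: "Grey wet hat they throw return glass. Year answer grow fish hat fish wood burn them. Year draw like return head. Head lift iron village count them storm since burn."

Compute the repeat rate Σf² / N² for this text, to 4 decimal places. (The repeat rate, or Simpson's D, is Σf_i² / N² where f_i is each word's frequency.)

0.0489

Frequencies: hat:2, return:2, year:2, fish:2, burn:2, them:2, head:2, grey:1, wet:1, they:1, throw:1, glass:1, answer:1, grow:1, wood:1, draw:1, like:1, lift:1, iron:1, village:1, … (3 more, each freq 1)
Σf² = 44; N² = 900
Repeat rate = 44 / 900 = 0.0489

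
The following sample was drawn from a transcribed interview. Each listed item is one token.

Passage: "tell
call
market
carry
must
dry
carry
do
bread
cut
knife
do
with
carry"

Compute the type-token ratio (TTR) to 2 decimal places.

0.79

N = 14 tokens, V = 11 types.
TTR = V / N = 11 / 14 = 0.79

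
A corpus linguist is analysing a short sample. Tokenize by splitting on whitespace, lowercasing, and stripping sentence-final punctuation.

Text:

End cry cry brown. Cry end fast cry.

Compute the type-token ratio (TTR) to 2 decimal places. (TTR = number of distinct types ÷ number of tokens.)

N = 8 tokens, V = 4 types.
TTR = V / N = 4 / 8 = 0.50

0.50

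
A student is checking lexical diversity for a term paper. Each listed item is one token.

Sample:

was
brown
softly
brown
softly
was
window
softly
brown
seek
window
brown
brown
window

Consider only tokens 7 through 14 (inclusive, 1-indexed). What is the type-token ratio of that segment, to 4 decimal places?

Segment tokens 7–14: window, softly, brown, seek, window, brown, brown, window
Segment N = 8, segment V = 4.
TTR = 4 / 8 = 0.5000

0.5000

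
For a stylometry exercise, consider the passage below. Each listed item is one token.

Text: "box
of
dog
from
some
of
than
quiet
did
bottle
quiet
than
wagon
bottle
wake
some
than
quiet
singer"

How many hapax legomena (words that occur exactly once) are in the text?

Frequencies: than:3, quiet:3, of:2, some:2, bottle:2, box:1, dog:1, from:1, did:1, wagon:1, wake:1, singer:1
Hapax (freq=1): box, did, dog, from, singer, wagon, wake

7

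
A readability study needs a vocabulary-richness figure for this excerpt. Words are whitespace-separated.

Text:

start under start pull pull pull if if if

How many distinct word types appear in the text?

Distinct types: {if, pull, start, under}
V = 4

4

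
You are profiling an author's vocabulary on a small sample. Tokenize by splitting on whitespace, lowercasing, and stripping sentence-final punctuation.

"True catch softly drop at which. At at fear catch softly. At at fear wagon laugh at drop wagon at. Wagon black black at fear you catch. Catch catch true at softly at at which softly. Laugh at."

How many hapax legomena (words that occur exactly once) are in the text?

1

Frequencies: at:12, catch:5, softly:4, fear:3, wagon:3, true:2, drop:2, which:2, laugh:2, black:2, you:1
Hapax (freq=1): you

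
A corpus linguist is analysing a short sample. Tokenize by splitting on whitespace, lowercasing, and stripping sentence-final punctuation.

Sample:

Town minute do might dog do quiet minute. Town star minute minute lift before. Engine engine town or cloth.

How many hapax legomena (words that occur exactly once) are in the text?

Frequencies: minute:4, town:3, do:2, engine:2, might:1, dog:1, quiet:1, star:1, lift:1, before:1, or:1, cloth:1
Hapax (freq=1): before, cloth, dog, lift, might, or, quiet, star

8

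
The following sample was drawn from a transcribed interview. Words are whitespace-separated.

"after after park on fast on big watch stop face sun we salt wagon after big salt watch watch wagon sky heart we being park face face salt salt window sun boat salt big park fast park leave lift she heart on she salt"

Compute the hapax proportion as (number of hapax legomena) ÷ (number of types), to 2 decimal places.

Frequencies: salt:6, park:4, after:3, on:3, big:3, watch:3, face:3, fast:2, sun:2, we:2, wagon:2, heart:2, she:2, stop:1, sky:1, being:1, window:1, boat:1, leave:1, lift:1
Hapax count = 7; type count = 20.
Ratio = 7 / 20 = 0.35

0.35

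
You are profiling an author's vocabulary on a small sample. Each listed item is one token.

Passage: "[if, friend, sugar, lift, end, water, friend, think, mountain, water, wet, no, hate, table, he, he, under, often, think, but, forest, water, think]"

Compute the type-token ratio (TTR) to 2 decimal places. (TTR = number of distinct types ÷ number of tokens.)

N = 23 tokens, V = 17 types.
TTR = V / N = 17 / 23 = 0.74

0.74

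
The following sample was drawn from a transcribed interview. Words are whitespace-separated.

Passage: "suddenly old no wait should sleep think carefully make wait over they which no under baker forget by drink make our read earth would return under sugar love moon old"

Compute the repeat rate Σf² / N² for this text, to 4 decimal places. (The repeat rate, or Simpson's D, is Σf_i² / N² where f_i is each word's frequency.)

0.0444

Frequencies: old:2, no:2, wait:2, make:2, under:2, suddenly:1, should:1, sleep:1, think:1, carefully:1, over:1, they:1, which:1, baker:1, forget:1, by:1, drink:1, our:1, read:1, earth:1, … (5 more, each freq 1)
Σf² = 40; N² = 900
Repeat rate = 40 / 900 = 0.0444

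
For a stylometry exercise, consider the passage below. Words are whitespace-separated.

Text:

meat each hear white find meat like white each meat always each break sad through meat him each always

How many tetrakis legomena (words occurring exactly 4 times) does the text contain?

2

Frequencies: meat:4, each:4, white:2, always:2, hear:1, find:1, like:1, break:1, sad:1, through:1, him:1
Words with frequency 4: each, meat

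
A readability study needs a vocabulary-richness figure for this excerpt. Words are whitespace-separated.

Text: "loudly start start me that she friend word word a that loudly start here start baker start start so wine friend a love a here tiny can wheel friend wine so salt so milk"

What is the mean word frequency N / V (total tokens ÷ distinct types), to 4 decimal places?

1.8889

N = 34 tokens, V = 18 types.
Mean frequency = N / V = 34 / 18 = 1.8889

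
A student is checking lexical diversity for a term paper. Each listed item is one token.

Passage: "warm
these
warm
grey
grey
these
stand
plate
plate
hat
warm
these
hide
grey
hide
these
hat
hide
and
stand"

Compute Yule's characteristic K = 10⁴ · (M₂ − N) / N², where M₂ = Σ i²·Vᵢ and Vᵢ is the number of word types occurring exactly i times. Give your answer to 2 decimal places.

900.00

Frequencies: these:4, warm:3, grey:3, hide:3, stand:2, plate:2, hat:2, and:1
N = 20. Frequency spectrum: V_1=1, V_2=3, V_3=3, V_4=1
M₂ = 1²·1 + 2²·3 + 3²·3 + 4²·1 = 56
K = 10000 × (56 − 20) / 20² = 900.00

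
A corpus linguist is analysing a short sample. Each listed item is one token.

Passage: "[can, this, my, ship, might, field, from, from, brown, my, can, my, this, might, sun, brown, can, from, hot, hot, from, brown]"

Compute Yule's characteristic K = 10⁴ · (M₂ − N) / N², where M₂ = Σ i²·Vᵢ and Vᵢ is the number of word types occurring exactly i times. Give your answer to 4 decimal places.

743.8017

Frequencies: from:4, can:3, my:3, brown:3, this:2, might:2, hot:2, ship:1, field:1, sun:1
N = 22. Frequency spectrum: V_1=3, V_2=3, V_3=3, V_4=1
M₂ = 1²·3 + 2²·3 + 3²·3 + 4²·1 = 58
K = 10000 × (58 − 22) / 22² = 743.8017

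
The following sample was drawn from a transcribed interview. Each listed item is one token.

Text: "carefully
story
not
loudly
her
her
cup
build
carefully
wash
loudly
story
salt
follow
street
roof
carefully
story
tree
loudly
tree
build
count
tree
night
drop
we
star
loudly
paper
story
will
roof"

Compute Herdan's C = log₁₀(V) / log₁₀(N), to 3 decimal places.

0.857

N = 33, V = 20.
log₁₀(V) = 1.301030, log₁₀(N) = 1.518514
C = 1.301030 / 1.518514 = 0.857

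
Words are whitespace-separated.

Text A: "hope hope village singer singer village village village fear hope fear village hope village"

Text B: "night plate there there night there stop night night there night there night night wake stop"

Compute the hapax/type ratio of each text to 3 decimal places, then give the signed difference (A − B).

-0.400

A: hapax=0, V=4, ratio=0.000
B: hapax=2, V=5, ratio=0.400
Difference = 0.000 − 0.400 = -0.400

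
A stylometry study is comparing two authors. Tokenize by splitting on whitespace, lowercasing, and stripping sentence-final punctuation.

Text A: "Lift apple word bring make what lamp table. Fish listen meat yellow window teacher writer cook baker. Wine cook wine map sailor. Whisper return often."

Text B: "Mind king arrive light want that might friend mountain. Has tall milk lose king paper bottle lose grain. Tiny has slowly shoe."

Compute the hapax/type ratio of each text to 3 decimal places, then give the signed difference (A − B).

A: hapax=21, V=23, ratio=0.913
B: hapax=16, V=19, ratio=0.842
Difference = 0.913 − 0.842 = 0.071

0.071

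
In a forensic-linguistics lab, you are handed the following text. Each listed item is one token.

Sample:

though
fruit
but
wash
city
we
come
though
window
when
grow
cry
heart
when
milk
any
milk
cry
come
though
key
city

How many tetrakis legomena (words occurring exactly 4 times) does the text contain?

Frequencies: though:3, city:2, come:2, when:2, cry:2, milk:2, fruit:1, but:1, wash:1, we:1, window:1, grow:1, heart:1, any:1, key:1
Words with frequency 4: (none)

0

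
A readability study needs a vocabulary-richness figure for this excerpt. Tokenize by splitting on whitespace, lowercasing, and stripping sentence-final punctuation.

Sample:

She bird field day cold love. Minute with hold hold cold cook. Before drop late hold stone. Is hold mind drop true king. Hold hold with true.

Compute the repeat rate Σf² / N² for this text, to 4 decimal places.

Frequencies: hold:6, cold:2, with:2, drop:2, true:2, she:1, bird:1, field:1, day:1, love:1, minute:1, cook:1, before:1, late:1, stone:1, is:1, mind:1, king:1
Σf² = 65; N² = 729
Repeat rate = 65 / 729 = 0.0892

0.0892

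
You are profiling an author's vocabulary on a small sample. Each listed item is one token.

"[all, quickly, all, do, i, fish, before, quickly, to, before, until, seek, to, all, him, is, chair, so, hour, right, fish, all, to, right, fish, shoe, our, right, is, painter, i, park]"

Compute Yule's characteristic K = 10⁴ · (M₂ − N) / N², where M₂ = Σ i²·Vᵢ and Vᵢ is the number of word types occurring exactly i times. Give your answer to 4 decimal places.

371.0938

Frequencies: all:4, fish:3, to:3, right:3, quickly:2, i:2, before:2, is:2, do:1, until:1, seek:1, him:1, chair:1, so:1, hour:1, shoe:1, our:1, painter:1, park:1
N = 32. Frequency spectrum: V_1=11, V_2=4, V_3=3, V_4=1
M₂ = 1²·11 + 2²·4 + 3²·3 + 4²·1 = 70
K = 10000 × (70 − 32) / 32² = 371.0938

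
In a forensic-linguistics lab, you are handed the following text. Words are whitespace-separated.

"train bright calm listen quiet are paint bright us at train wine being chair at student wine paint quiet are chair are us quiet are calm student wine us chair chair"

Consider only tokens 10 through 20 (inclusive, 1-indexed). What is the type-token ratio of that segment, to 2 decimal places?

Segment tokens 10–20: at, train, wine, being, chair, at, student, wine, paint, quiet, are
Segment N = 11, segment V = 9.
TTR = 9 / 11 = 0.82

0.82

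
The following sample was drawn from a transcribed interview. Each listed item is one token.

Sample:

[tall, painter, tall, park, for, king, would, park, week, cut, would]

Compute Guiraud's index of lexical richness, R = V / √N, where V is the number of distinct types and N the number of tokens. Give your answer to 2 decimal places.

2.41

N = 11, V = 8.
√N = 3.316625
R = 8 / 3.316625 = 2.41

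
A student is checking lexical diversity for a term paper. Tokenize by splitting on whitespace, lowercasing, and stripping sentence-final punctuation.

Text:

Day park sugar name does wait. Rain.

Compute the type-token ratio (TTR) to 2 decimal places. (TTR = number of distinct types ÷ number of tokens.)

N = 7 tokens, V = 7 types.
TTR = V / N = 7 / 7 = 1.00

1.00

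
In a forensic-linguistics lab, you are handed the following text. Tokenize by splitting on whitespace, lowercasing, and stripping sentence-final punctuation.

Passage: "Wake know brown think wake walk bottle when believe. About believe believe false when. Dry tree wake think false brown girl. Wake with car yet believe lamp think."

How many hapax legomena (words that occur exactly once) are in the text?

Frequencies: wake:4, believe:4, think:3, brown:2, when:2, false:2, know:1, walk:1, bottle:1, about:1, dry:1, tree:1, girl:1, with:1, car:1, yet:1, lamp:1
Hapax (freq=1): about, bottle, car, dry, girl, know, lamp, tree, walk, with, yet

11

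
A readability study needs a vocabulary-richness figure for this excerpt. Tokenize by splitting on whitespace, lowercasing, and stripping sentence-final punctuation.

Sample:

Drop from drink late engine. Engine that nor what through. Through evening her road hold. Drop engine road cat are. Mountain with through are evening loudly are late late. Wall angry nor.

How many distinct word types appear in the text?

20

Distinct types: {angry, are, cat, drink, drop, engine, evening, from, her, hold, late, loudly, mountain, nor, road, that, through, wall, what, with}
V = 20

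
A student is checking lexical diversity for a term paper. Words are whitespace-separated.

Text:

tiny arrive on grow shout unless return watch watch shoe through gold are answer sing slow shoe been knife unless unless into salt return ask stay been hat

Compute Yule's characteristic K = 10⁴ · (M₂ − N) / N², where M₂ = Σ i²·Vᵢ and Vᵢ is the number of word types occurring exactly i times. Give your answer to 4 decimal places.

178.5714

Frequencies: unless:3, return:2, watch:2, shoe:2, been:2, tiny:1, arrive:1, on:1, grow:1, shout:1, through:1, gold:1, are:1, answer:1, sing:1, slow:1, knife:1, into:1, salt:1, ask:1, … (2 more, each freq 1)
N = 28. Frequency spectrum: V_1=17, V_2=4, V_3=1
M₂ = 1²·17 + 2²·4 + 3²·1 = 42
K = 10000 × (42 − 28) / 28² = 178.5714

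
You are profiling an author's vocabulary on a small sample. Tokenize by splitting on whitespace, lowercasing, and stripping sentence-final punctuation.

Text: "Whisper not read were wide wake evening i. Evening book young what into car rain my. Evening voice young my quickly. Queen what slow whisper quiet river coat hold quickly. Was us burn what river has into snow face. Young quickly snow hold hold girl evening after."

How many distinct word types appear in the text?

Distinct types: {after, book, burn, car, coat, evening, face, girl, has, hold, i, into, my, not, queen, quickly, quiet, rain, read, river, slow, snow, us, voice, wake, was, were, what, whisper, wide, young}
V = 31

31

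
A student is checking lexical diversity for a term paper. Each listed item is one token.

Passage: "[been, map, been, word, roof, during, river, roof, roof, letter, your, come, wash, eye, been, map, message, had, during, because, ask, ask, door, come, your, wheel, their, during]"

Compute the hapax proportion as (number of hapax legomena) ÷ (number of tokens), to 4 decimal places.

Frequencies: been:3, roof:3, during:3, map:2, your:2, come:2, ask:2, word:1, river:1, letter:1, wash:1, eye:1, message:1, had:1, because:1, door:1, wheel:1, their:1
Hapax count = 11; token count = 28.
Ratio = 11 / 28 = 0.3929

0.3929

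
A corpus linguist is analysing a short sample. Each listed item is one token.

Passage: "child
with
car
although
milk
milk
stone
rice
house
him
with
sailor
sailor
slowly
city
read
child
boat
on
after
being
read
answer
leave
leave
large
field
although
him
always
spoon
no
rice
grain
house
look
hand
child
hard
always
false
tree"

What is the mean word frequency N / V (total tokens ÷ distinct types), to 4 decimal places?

N = 42 tokens, V = 30 types.
Mean frequency = N / V = 42 / 30 = 1.4000

1.4000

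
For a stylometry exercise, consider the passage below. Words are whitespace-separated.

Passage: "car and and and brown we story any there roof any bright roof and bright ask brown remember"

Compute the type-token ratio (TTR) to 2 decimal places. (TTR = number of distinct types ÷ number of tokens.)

N = 18 tokens, V = 11 types.
TTR = V / N = 11 / 18 = 0.61

0.61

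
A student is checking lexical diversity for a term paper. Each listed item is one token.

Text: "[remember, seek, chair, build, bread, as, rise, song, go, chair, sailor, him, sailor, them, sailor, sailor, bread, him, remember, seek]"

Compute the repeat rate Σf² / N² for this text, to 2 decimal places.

Frequencies: sailor:4, remember:2, seek:2, chair:2, bread:2, him:2, build:1, as:1, rise:1, song:1, go:1, them:1
Σf² = 42; N² = 400
Repeat rate = 42 / 400 = 0.11

0.11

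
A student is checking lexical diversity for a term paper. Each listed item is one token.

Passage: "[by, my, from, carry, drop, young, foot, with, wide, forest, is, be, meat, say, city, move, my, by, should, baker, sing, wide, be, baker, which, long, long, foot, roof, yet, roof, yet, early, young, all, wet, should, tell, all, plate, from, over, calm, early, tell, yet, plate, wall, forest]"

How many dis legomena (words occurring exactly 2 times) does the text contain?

16

Frequencies: yet:3, by:2, my:2, from:2, young:2, foot:2, wide:2, forest:2, be:2, should:2, baker:2, long:2, roof:2, early:2, all:2, tell:2, plate:2, carry:1, drop:1, with:1, … (11 more, each freq 1)
Words with frequency 2: all, baker, be, by, early, foot, forest, from, long, my, plate, roof, should, tell, wide, young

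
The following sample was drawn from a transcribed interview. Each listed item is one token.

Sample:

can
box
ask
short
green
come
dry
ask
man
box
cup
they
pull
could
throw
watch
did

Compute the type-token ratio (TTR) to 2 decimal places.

0.88

N = 17 tokens, V = 15 types.
TTR = V / N = 15 / 17 = 0.88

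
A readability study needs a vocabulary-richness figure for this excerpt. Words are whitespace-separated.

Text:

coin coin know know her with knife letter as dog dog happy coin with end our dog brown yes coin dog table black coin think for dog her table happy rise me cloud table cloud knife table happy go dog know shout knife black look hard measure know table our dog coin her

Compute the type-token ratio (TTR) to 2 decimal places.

0.47

N = 53 tokens, V = 25 types.
TTR = V / N = 25 / 53 = 0.47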